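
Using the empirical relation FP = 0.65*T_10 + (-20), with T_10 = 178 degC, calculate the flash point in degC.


FP = 0.65 * 178 + (-20) = 95.7

95.7 degC


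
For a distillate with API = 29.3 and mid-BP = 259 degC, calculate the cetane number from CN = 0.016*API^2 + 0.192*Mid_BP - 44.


CN = 0.016 * 29.3^2 + 0.192 * 259 - 44
CN = 13.73584 + 49.728 - 44 = 19.46384

19.46384


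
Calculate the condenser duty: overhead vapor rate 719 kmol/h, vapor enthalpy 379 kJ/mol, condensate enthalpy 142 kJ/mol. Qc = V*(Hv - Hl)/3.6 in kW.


Qc = 719 * (379 - 142) / 3.6 = 719 * 237 / 3.6 = 47330

47330 kW


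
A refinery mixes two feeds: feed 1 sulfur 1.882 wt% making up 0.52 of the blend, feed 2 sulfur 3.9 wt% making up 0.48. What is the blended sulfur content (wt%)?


Linear sulfur blending: S_blend = x1*S1 + x2*S2
Contribution 1: 0.52 * 1.882 = 0.97864 wt%
Contribution 2: 0.48 * 3.9 = 1.872 wt%
S_blend = 0.97864 + 1.872 = 2.85064

2.85064 wt%


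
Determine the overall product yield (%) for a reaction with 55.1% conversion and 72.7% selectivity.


Overall yield = conversion (%) * selectivity (%) / 100
Conversion = 55.1%, Selectivity = 72.7%
Y = 55.1 * 72.7 / 100
= 40.0577 %

40.0577 %


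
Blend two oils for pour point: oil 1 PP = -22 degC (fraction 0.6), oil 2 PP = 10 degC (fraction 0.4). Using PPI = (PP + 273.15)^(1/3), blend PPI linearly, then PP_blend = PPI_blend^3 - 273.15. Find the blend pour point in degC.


PPI_1 = (-22 + 273.15)^(1/3) = 6.30925
PPI_2 = (10 + 273.15)^(1/3) = 6.566574
PPI_blend = 0.6 * 6.30925 + 0.4 * 6.566574 = 6.41218
PP_blend = 6.41218^3 - 273.15 = 263.6435 - 273.15 = -9.51

-9.51 degC


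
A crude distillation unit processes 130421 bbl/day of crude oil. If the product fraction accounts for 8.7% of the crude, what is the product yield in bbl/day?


Crude throughput = 130421 bbl/day
Fraction yield = 8.7%
yield = throughput * fraction / 100
yield = 130421 * 8.7 / 100 = 11346.627

11346.627 bbl/day


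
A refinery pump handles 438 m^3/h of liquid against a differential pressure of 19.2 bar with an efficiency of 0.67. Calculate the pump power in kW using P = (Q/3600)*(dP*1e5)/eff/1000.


Q = 438 / 3600 = 0.121667 m^3/s
P = 0.121667 * (19.2 * 1e5) / 0.67 / 1000 = 348.7

348.7 kW


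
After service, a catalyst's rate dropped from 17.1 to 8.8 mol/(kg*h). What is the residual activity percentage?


Activity (%) = (rate_used / rate_fresh) * 100
rate_used = 8.8, rate_fresh = 17.1
= (8.8 / 17.1) * 100
= 0.5146 * 100 = 51.46

51.46 %


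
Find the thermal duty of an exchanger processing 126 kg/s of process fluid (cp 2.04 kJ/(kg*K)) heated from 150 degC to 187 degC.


Q = m_dot * cp * delta_T
delta_T = 187 - 150 = 37 K
Q = 126 * 2.04 * 37
= 257.04 * 37
= 9510.48 kW

9510.48 kW


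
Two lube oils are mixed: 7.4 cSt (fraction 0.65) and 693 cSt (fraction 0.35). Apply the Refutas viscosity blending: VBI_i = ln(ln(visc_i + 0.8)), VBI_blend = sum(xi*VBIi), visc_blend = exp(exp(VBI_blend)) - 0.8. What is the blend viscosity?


Refutas method: VBN_i = 14.534*ln(ln(visc_i + 0.8)) + 10.975, blended linearly by mass fraction; since VBN is linear in VBI_i = ln(ln(visc_i + 0.8)) and the fractions sum to 1, blend VBI directly: visc = exp(exp(VBI_blend)) - 0.8
VBI_1 = ln(ln(7.4 + 0.8)) = 0.743904
VBI_2 = ln(ln(693 + 0.8)) = 1.87827
VBI_blend = 0.65 * 0.743904 + 0.35 * 1.87827 = 1.14093
visc_blend = exp(exp(1.14093)) - 0.8 = 22.07

22.07 cSt


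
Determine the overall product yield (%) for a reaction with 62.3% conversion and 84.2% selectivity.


Overall yield = conversion (%) * selectivity (%) / 100
Conversion = 62.3%, Selectivity = 84.2%
Y = 62.3 * 84.2 / 100
= 52.4566 %

52.4566 %


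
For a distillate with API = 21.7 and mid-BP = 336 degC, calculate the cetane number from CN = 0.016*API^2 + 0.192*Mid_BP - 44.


CN = 0.016 * 21.7^2 + 0.192 * 336 - 44
CN = 7.53424 + 64.512 - 44 = 28.04624

28.04624


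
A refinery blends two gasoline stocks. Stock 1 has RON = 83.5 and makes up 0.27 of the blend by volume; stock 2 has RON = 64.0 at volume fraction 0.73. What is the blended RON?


Linear blending: RON_blend = sum(vi * RONi)
Contribution 1: 0.27 * 83.5 = 22.545
Contribution 2: 0.73 * 64.0 = 46.72
RON_blend = 22.545 + 46.72 = 69.265

69.265


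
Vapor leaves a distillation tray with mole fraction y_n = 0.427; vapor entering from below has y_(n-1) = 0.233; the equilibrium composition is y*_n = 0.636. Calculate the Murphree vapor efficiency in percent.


Murphree vapor efficiency: EMV = (y_n - y_(n-1)) / (y*_n - y_(n-1)) * 100
EMV = (0.427 - 0.233) / (0.636 - 0.233) * 100 = 0.194 / 0.403 * 100 = 48.14

48.14 %


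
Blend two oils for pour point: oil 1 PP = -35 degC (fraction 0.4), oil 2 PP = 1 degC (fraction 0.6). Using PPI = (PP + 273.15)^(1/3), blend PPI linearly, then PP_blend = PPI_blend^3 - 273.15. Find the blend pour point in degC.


PPI_1 = (-35 + 273.15)^(1/3) = 6.198456
PPI_2 = (1 + 273.15)^(1/3) = 6.49625
PPI_blend = 0.4 * 6.198456 + 0.6 * 6.49625 = 6.377132
PP_blend = 6.377132^3 - 273.15 = 259.344 - 273.15 = -13.81

-13.81 degC


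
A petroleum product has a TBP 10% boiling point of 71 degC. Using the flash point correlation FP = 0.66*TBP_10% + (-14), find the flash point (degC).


FP = 0.66 * 71 + (-14) = 32.86

32.86 degC


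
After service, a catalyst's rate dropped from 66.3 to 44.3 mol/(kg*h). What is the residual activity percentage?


Activity (%) = (rate_used / rate_fresh) * 100
rate_used = 44.3, rate_fresh = 66.3
= (44.3 / 66.3) * 100
= 0.6682 * 100 = 66.82

66.82 %


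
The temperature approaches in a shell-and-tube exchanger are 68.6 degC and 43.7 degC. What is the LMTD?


LMTD = (dT1 - dT2) / ln(dT1/dT2)
= (68.6 - 43.7) / ln(68.6 / 43.7) = 24.9 / 0.450944 = 55.22

55.22 degC


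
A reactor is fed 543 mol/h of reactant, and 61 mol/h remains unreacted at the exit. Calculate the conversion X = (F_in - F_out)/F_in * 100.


X = (F_in - F_out) / F_in * 100
Moles reacted = 543 - 61 = 482
X = 482 / 543 * 100
= 0.8877 * 100
= 88.77 %

88.77 %


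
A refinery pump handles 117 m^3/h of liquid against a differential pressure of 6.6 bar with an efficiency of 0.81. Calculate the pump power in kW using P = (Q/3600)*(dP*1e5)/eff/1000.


Q = 117 / 3600 = 0.0325 m^3/s
P = 0.0325 * (6.6 * 1e5) / 0.81 / 1000 = 26.48

26.48 kW


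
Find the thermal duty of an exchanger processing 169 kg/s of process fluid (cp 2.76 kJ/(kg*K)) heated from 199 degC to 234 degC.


Q = m_dot * cp * delta_T
delta_T = 234 - 199 = 35 K
Q = 169 * 2.76 * 35
= 466.44 * 35
= 16325.4 kW

16325.4 kW


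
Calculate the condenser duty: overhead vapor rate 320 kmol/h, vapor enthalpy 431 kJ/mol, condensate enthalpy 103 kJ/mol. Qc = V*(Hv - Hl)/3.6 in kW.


Qc = 320 * (431 - 103) / 3.6 = 320 * 328 / 3.6 = 29160

29160 kW


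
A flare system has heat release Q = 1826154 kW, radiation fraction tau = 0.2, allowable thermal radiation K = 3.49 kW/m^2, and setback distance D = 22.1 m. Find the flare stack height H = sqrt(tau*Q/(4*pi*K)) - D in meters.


tau*Q/(4*pi*K) = 0.2 * 1826154 / (4 * pi * 3.49) = 8327.83
sqrt(8327.83) = 91.2569
H = 91.2569 - 22.1 = 69.16

69.16 m


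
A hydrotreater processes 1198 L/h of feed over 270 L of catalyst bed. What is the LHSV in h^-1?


LHSV = volumetric feed rate / catalyst volume
= 1198 L/h / 270 L
= 4.437 h^-1

4.437 h^-1


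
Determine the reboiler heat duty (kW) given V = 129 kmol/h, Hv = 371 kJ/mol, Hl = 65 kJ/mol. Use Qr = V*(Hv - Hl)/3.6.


Qr = 129 * (371 - 65) / 3.6 = 129 * 306 / 3.6 = 10960

10960 kW


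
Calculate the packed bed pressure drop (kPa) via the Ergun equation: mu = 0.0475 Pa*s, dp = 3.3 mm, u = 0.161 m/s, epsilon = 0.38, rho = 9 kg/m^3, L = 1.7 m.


dp = 3.3 mm = 0.0033 m
Viscous term = 150*0.0475*0.161*(1-0.38)^2 / (0.0033^2*0.38^3) = 737930
Inertial term = 1.75*9*0.161^2*(1-0.38) / (0.0033*0.38^3) = 1397.85
dP/L = 737930 + 1397.85 = 739328 Pa/m
dP = 739328 * 1.7 / 1000 = 1257 kPa

1257 kPa


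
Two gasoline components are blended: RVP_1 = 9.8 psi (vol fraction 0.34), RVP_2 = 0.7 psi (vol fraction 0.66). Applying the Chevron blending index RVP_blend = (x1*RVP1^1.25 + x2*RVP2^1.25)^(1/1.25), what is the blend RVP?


Chevron index: RVP_blend = (sum xi*RVPi^1.25)^(1/1.25)
RVP^1.25 terms: 0.34 * 9.8^1.25 + 0.66 * 0.7^1.25 = 6.31796
RVP_blend = 6.31796^(1/1.25) = 4.370

4.370 psi


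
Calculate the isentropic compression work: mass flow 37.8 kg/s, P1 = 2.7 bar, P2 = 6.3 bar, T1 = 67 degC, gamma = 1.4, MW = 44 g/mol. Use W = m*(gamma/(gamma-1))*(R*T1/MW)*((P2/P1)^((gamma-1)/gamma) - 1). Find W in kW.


Isentropic work: W = m*(gamma/(gamma-1))*(R*T1/MW)*((P2/P1)^((gamma-1)/gamma) - 1)
T1 = 67 + 273.15 = 340.15 K
Pressure ratio = 6.3 / 2.7 = 2.33333
Exponent = (1.4 - 1)/1.4 = 0.285714
(P2/P1)^exp - 1 = 2.33333^0.285714 - 1 = 0.273902
W = 37.8 * 1.4 / 0.4 * 8.314 * 340.15 / 44 * 0.273902 = 2329

2329 kW


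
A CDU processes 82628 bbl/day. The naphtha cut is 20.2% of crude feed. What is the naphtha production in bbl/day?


Crude throughput = 82628 bbl/day
Fraction yield = 20.2%
yield = throughput * fraction / 100
yield = 82628 * 20.2 / 100 = 16690.856

16690.856 bbl/day


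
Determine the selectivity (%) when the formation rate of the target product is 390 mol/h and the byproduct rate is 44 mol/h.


Selectivity = desired / (desired + undesired) * 100
Total products = 390 + 44 = 434 mol/h
S = 390 / 434 * 100
= 0.8986 * 100
= 89.86 %

89.86 %


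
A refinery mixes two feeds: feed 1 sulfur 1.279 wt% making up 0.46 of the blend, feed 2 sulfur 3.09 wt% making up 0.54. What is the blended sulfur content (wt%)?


Linear sulfur blending: S_blend = x1*S1 + x2*S2
Contribution 1: 0.46 * 1.279 = 0.58834 wt%
Contribution 2: 0.54 * 3.09 = 1.6686 wt%
S_blend = 0.58834 + 1.6686 = 2.25694

2.25694 wt%


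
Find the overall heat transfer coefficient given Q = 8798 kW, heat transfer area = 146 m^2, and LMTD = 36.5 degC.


From Q = U*A*LMTD, U = Q / (A * LMTD)
U = 8798 / (146 * 36.5) = 8798 / 5329 = 1.651

1.651 kW/(m^2*K)


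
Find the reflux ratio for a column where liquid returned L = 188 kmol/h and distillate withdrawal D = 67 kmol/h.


Reflux ratio definition: R = L / D (liquid returned / distillate withdrawn)
L = 188 kmol/h, D = 67 kmol/h
R = 188 / 67 = 2.806

2.806


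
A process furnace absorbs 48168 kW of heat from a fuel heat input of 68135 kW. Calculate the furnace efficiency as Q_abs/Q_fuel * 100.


Furnace efficiency = Q_absorbed / Q_fuel * 100
= 48168 / 68135 * 100 = 70.69

70.69 %


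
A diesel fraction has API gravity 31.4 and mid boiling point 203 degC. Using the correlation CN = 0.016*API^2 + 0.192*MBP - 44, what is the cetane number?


CN = 0.016 * 31.4^2 + 0.192 * 203 - 44
CN = 15.77536 + 38.976 - 44 = 10.75136

10.75136


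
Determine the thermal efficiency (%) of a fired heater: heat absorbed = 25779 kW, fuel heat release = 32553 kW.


Furnace efficiency = Q_absorbed / Q_fuel * 100
= 25779 / 32553 * 100 = 79.19

79.19 %


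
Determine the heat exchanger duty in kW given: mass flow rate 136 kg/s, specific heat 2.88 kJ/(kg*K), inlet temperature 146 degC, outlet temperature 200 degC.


Q = m_dot * cp * delta_T
delta_T = 200 - 146 = 54 K
Q = 136 * 2.88 * 54
= 391.68 * 54
= 21150.72 kW

21150.72 kW


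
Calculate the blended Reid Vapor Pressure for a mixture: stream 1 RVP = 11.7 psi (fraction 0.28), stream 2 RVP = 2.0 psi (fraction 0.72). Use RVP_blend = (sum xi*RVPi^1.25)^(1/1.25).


Chevron index: RVP_blend = (sum xi*RVPi^1.25)^(1/1.25)
RVP^1.25 terms: 0.28 * 11.7^1.25 + 0.72 * 2.0^1.25 = 7.77131
RVP_blend = 7.77131^(1/1.25) = 5.157

5.157 psi


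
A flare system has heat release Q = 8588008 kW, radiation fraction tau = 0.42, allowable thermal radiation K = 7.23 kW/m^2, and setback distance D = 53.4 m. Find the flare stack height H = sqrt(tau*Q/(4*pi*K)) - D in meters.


tau*Q/(4*pi*K) = 0.42 * 8588008 / (4 * pi * 7.23) = 39700.3
sqrt(39700.3) = 199.249
H = 199.249 - 53.4 = 145.8

145.8 m


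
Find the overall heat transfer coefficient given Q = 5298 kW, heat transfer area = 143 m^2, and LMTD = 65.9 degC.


From Q = U*A*LMTD, U = Q / (A * LMTD)
U = 5298 / (143 * 65.9) = 5298 / 9423.7 = 0.5622

0.5622 kW/(m^2*K)


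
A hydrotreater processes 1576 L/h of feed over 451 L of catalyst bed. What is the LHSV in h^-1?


LHSV = volumetric feed rate / catalyst volume
= 1576 L/h / 451 L
= 3.494 h^-1

3.494 h^-1


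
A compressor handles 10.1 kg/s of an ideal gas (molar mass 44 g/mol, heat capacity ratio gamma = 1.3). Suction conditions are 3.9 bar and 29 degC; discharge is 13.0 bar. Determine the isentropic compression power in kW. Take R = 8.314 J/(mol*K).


Isentropic work: W = m*(gamma/(gamma-1))*(R*T1/MW)*((P2/P1)^((gamma-1)/gamma) - 1)
T1 = 29 + 273.15 = 302.15 K
Pressure ratio = 13.0 / 3.9 = 3.33333
Exponent = (1.3 - 1)/1.3 = 0.230769
(P2/P1)^exp - 1 = 3.33333^0.230769 - 1 = 0.320274
W = 10.1 * 1.3 / 0.3 * 8.314 * 302.15 / 44 * 0.320274 = 800.3

800.3 kW


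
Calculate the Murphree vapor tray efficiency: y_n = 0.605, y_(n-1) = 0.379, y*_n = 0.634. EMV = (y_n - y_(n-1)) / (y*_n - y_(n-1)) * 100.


Murphree vapor efficiency: EMV = (y_n - y_(n-1)) / (y*_n - y_(n-1)) * 100
EMV = (0.605 - 0.379) / (0.634 - 0.379) * 100 = 0.226 / 0.255 * 100 = 88.63

88.63 %


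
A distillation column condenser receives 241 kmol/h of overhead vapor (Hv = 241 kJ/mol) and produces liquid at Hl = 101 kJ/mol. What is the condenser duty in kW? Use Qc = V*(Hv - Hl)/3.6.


Qc = 241 * (241 - 101) / 3.6 = 241 * 140 / 3.6 = 9372

9372 kW


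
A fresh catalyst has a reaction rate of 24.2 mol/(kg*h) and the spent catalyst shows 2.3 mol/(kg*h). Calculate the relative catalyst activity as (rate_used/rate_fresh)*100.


Activity (%) = (rate_used / rate_fresh) * 100
rate_used = 2.3, rate_fresh = 24.2
= (2.3 / 24.2) * 100
= 0.09504 * 100 = 9.504

9.504 %


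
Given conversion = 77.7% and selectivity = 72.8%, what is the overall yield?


Overall yield = conversion (%) * selectivity (%) / 100
Conversion = 77.7%, Selectivity = 72.8%
Y = 77.7 * 72.8 / 100
= 56.5656 %

56.5656 %


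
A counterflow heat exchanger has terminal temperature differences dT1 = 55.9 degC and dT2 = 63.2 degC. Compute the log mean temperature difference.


LMTD = (dT1 - dT2) / ln(dT1/dT2)
= (55.9 - 63.2) / ln(55.9 / 63.2) = -7.3 / -0.12274 = 59.48

59.48 degC


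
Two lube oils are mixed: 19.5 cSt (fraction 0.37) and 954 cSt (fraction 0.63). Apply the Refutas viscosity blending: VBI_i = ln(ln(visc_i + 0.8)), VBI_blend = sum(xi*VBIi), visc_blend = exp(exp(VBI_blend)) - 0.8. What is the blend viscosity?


Refutas method: VBN_i = 14.534*ln(ln(visc_i + 0.8)) + 10.975, blended linearly by mass fraction; since VBN is linear in VBI_i = ln(ln(visc_i + 0.8)) and the fractions sum to 1, blend VBI directly: visc = exp(exp(VBI_blend)) - 0.8
VBI_1 = ln(ln(19.5 + 0.8)) = 1.10215
VBI_2 = ln(ln(954 + 0.8)) = 1.92593
VBI_blend = 0.37 * 1.10215 + 0.63 * 1.92593 = 1.62113
visc_blend = exp(exp(1.62113)) - 0.8 = 156.6

156.6 cSt


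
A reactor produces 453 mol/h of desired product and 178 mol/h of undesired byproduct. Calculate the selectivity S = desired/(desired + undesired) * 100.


Selectivity = desired / (desired + undesired) * 100
Total products = 453 + 178 = 631 mol/h
S = 453 / 631 * 100
= 0.7179 * 100
= 71.79 %

71.79 %


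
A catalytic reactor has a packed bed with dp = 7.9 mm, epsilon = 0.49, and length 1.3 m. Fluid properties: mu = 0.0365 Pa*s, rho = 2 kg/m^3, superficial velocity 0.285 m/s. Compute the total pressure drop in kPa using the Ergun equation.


dp = 7.9 mm = 0.0079 m
Viscous term = 150*0.0365*0.285*(1-0.49)^2 / (0.0079^2*0.49^3) = 55274.8
Inertial term = 1.75*2*0.285^2*(1-0.49) / (0.0079*0.49^3) = 155.996
dP/L = 55274.8 + 155.996 = 55430.8 Pa/m
dP = 55430.8 * 1.3 / 1000 = 72.06 kPa

72.06 kPa


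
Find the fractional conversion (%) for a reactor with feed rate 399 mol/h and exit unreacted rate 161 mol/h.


X = (F_in - F_out) / F_in * 100
Moles reacted = 399 - 161 = 238
X = 238 / 399 * 100
= 0.5965 * 100
= 59.65 %

59.65 %


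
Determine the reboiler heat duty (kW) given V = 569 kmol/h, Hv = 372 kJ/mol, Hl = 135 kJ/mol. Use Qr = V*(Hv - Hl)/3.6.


Qr = 569 * (372 - 135) / 3.6 = 569 * 237 / 3.6 = 37460

37460 kW


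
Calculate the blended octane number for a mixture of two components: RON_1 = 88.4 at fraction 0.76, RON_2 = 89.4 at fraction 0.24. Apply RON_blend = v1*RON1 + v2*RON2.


Linear blending: RON_blend = sum(vi * RONi)
Contribution 1: 0.76 * 88.4 = 67.184
Contribution 2: 0.24 * 89.4 = 21.456
RON_blend = 67.184 + 21.456 = 88.64

88.64


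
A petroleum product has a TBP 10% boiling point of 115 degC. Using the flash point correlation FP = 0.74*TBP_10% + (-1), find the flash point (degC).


FP = 0.74 * 115 + (-1) = 84.1

84.1 degC


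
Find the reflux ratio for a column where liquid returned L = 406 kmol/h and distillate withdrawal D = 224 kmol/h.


Reflux ratio definition: R = L / D (liquid returned / distillate withdrawn)
L = 406 kmol/h, D = 224 kmol/h
R = 406 / 224 = 1.812

1.812


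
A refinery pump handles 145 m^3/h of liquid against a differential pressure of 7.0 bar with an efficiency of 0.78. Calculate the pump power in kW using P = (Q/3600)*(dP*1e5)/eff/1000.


Q = 145 / 3600 = 0.0402778 m^3/s
P = 0.0402778 * (7.0 * 1e5) / 0.78 / 1000 = 36.15

36.15 kW


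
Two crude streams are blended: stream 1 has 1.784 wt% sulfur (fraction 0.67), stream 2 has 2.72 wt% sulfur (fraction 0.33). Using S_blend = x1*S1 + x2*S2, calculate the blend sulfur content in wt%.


Linear sulfur blending: S_blend = x1*S1 + x2*S2
Contribution 1: 0.67 * 1.784 = 1.19528 wt%
Contribution 2: 0.33 * 2.72 = 0.8976 wt%
S_blend = 1.19528 + 0.8976 = 2.09288

2.09288 wt%


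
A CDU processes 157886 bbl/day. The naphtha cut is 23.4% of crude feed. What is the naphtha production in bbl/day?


Crude throughput = 157886 bbl/day
Fraction yield = 23.4%
yield = throughput * fraction / 100
yield = 157886 * 23.4 / 100 = 36945.324

36945.324 bbl/day


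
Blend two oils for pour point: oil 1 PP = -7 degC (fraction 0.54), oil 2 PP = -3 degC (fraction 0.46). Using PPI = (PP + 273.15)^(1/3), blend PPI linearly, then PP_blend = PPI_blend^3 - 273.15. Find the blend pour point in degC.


PPI_1 = (-7 + 273.15)^(1/3) = 6.432436
PPI_2 = (-3 + 273.15)^(1/3) = 6.464501
PPI_blend = 0.54 * 6.432436 + 0.46 * 6.464501 = 6.447186
PP_blend = 6.447186^3 - 273.15 = 267.9851 - 273.15 = -5.16

-5.16 degC


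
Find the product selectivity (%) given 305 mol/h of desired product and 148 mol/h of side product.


Selectivity = desired / (desired + undesired) * 100
Total products = 305 + 148 = 453 mol/h
S = 305 / 453 * 100
= 0.6733 * 100
= 67.33 %

67.33 %


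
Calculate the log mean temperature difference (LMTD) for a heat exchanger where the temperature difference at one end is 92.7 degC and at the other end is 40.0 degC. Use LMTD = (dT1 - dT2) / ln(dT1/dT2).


LMTD = (dT1 - dT2) / ln(dT1/dT2)
= (92.7 - 40.0) / ln(92.7 / 40.0) = 52.7 / 0.840489 = 62.70

62.70 degC


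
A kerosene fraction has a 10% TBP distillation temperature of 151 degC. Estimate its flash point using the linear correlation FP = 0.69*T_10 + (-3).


FP = 0.69 * 151 + (-3) = 101.19

101.19 degC


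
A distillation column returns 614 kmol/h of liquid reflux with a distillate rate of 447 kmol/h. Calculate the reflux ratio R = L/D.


Reflux ratio definition: R = L / D (liquid returned / distillate withdrawn)
L = 614 kmol/h, D = 447 kmol/h
R = 614 / 447 = 1.374

1.374


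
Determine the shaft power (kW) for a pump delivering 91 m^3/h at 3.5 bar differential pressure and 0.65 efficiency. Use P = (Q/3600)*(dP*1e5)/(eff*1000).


Q = 91 / 3600 = 0.0252778 m^3/s
P = 0.0252778 * (3.5 * 1e5) / 0.65 / 1000 = 13.61

13.61 kW


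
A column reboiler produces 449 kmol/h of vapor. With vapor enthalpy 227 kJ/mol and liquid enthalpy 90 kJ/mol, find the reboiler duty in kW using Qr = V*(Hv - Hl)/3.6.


Qr = 449 * (227 - 90) / 3.6 = 449 * 137 / 3.6 = 17090

17090 kW


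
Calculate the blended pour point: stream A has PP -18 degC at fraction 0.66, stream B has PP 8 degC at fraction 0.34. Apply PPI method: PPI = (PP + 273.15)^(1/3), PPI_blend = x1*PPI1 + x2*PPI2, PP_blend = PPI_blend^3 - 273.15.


PPI_1 = (-18 + 273.15)^(1/3) = 6.342569
PPI_2 = (8 + 273.15)^(1/3) = 6.551077
PPI_blend = 0.66 * 6.342569 + 0.34 * 6.551077 = 6.413462
PP_blend = 6.413462^3 - 273.15 = 263.8017 - 273.15 = -9.35

-9.35 degC


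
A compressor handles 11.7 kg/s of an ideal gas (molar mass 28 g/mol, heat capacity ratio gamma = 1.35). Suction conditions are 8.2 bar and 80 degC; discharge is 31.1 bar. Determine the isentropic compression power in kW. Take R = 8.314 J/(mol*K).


Isentropic work: W = m*(gamma/(gamma-1))*(R*T1/MW)*((P2/P1)^((gamma-1)/gamma) - 1)
T1 = 80 + 273.15 = 353.15 K
Pressure ratio = 31.1 / 8.2 = 3.79268
Exponent = (1.35 - 1)/1.35 = 0.259259
(P2/P1)^exp - 1 = 3.79268^0.259259 - 1 = 0.412853
W = 11.7 * 1.35 / 0.35 * 8.314 * 353.15 / 28 * 0.412853 = 1954

1954 kW


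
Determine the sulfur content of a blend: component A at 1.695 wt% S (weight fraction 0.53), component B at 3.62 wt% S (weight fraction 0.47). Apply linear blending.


Linear sulfur blending: S_blend = x1*S1 + x2*S2
Contribution 1: 0.53 * 1.695 = 0.89835 wt%
Contribution 2: 0.47 * 3.62 = 1.7014 wt%
S_blend = 0.89835 + 1.7014 = 2.59975

2.59975 wt%


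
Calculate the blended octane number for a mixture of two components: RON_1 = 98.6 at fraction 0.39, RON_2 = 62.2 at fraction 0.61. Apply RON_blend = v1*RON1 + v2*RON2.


Linear blending: RON_blend = sum(vi * RONi)
Contribution 1: 0.39 * 98.6 = 38.454
Contribution 2: 0.61 * 62.2 = 37.942
RON_blend = 38.454 + 37.942 = 76.396

76.396


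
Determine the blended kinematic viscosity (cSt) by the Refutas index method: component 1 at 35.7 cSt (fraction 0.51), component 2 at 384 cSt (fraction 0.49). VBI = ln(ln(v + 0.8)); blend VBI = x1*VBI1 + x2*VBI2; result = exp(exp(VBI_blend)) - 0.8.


Refutas method: VBN_i = 14.534*ln(ln(visc_i + 0.8)) + 10.975, blended linearly by mass fraction; since VBN is linear in VBI_i = ln(ln(visc_i + 0.8)) and the fractions sum to 1, blend VBI directly: visc = exp(exp(VBI_blend)) - 0.8
VBI_1 = ln(ln(35.7 + 0.8)) = 1.28019
VBI_2 = ln(ln(384 + 0.8)) = 1.78385
VBI_blend = 0.51 * 1.28019 + 0.49 * 1.78385 = 1.52698
visc_blend = exp(exp(1.52698)) - 0.8 = 99.11

99.11 cSt


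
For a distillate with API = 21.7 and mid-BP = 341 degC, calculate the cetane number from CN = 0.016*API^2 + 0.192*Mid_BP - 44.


CN = 0.016 * 21.7^2 + 0.192 * 341 - 44
CN = 7.53424 + 65.472 - 44 = 29.00624

29.00624


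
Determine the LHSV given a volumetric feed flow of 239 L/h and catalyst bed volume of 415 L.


LHSV = volumetric feed rate / catalyst volume
= 239 L/h / 415 L
= 0.5759 h^-1

0.5759 h^-1


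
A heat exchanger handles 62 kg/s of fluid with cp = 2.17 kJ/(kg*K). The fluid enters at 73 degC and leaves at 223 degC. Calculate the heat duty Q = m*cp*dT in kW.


Q = m_dot * cp * delta_T
delta_T = 223 - 73 = 150 K
Q = 62 * 2.17 * 150
= 134.54 * 150
= 20181 kW

20181 kW


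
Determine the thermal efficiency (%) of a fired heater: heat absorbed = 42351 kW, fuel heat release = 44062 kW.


Furnace efficiency = Q_absorbed / Q_fuel * 100
= 42351 / 44062 * 100 = 96.12

96.12 %


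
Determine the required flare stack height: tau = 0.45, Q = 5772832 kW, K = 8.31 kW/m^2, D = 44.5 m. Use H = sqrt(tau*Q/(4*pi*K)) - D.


tau*Q/(4*pi*K) = 0.45 * 5772832 / (4 * pi * 8.31) = 24876.6
sqrt(24876.6) = 157.723
H = 157.723 - 44.5 = 113.2

113.2 m


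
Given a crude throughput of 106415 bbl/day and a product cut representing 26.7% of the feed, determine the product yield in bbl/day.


Crude throughput = 106415 bbl/day
Fraction yield = 26.7%
yield = throughput * fraction / 100
yield = 106415 * 26.7 / 100 = 28412.805

28412.805 bbl/day


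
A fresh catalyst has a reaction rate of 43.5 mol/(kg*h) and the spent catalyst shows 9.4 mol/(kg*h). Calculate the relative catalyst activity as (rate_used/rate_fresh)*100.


Activity (%) = (rate_used / rate_fresh) * 100
rate_used = 9.4, rate_fresh = 43.5
= (9.4 / 43.5) * 100
= 0.2161 * 100 = 21.61

21.61 %


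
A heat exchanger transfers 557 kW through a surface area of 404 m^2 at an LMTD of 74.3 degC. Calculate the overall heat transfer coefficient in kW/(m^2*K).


From Q = U*A*LMTD, U = Q / (A * LMTD)
U = 557 / (404 * 74.3) = 557 / 30017.2 = 0.01856

0.01856 kW/(m^2*K)


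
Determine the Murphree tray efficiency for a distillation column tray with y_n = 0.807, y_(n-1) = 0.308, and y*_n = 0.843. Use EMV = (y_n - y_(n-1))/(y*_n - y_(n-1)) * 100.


Murphree vapor efficiency: EMV = (y_n - y_(n-1)) / (y*_n - y_(n-1)) * 100
EMV = (0.807 - 0.308) / (0.843 - 0.308) * 100 = 0.499 / 0.535 * 100 = 93.27

93.27 %


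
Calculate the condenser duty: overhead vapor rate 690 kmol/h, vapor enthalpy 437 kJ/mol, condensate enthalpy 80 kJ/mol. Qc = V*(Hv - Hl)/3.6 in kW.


Qc = 690 * (437 - 80) / 3.6 = 690 * 357 / 3.6 = 68420

68420 kW


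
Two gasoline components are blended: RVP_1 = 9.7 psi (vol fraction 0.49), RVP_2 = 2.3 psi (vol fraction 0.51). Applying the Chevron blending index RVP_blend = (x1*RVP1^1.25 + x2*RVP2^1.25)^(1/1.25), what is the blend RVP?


Chevron index: RVP_blend = (sum xi*RVPi^1.25)^(1/1.25)
RVP^1.25 terms: 0.49 * 9.7^1.25 + 0.51 * 2.3^1.25 = 9.83259
RVP_blend = 9.83259^(1/1.25) = 6.225

6.225 psi


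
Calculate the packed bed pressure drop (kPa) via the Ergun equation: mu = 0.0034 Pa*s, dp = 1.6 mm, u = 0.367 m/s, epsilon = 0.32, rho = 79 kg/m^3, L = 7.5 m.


dp = 1.6 mm = 0.0016 m
Viscous term = 150*0.0034*0.367*(1-0.32)^2 / (0.0016^2*0.32^3) = 1031730
Inertial term = 1.75*79*0.367^2*(1-0.32) / (0.0016*0.32^3) = 241511
dP/L = 1031730 + 241511 = 1273240 Pa/m
dP = 1273240 * 7.5 / 1000 = 9549 kPa

9549 kPa


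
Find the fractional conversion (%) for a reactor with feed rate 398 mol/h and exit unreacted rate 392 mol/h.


X = (F_in - F_out) / F_in * 100
Moles reacted = 398 - 392 = 6
X = 6 / 398 * 100
= 0.01508 * 100
= 1.508 %

1.508 %


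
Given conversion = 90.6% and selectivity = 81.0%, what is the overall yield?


Overall yield = conversion (%) * selectivity (%) / 100
Conversion = 90.6%, Selectivity = 81.0%
Y = 90.6 * 81.0 / 100
= 73.386 %

73.386 %


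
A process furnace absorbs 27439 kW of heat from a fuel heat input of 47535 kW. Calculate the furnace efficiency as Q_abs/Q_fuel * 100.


Furnace efficiency = Q_absorbed / Q_fuel * 100
= 27439 / 47535 * 100 = 57.72

57.72 %


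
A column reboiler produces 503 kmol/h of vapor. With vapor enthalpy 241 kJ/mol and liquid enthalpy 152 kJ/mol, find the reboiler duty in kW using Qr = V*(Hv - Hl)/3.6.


Qr = 503 * (241 - 152) / 3.6 = 503 * 89 / 3.6 = 12440

12440 kW


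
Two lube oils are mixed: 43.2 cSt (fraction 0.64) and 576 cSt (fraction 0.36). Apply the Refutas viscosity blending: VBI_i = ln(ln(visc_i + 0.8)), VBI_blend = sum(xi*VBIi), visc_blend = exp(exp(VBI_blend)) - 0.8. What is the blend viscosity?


Refutas method: VBN_i = 14.534*ln(ln(visc_i + 0.8)) + 10.975, blended linearly by mass fraction; since VBN is linear in VBI_i = ln(ln(visc_i + 0.8)) and the fractions sum to 1, blend VBI directly: visc = exp(exp(VBI_blend)) - 0.8
VBI_1 = ln(ln(43.2 + 0.8)) = 1.33083
VBI_2 = ln(ln(576 + 0.8)) = 1.84963
VBI_blend = 0.64 * 1.33083 + 0.36 * 1.84963 = 1.5176
visc_blend = exp(exp(1.5176)) - 0.8 = 94.90

94.90 cSt


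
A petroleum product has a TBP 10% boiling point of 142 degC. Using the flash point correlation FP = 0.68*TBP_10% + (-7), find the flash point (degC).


FP = 0.68 * 142 + (-7) = 89.56

89.56 degC


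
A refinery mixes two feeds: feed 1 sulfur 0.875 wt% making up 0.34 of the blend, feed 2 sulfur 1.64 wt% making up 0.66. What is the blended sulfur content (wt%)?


Linear sulfur blending: S_blend = x1*S1 + x2*S2
Contribution 1: 0.34 * 0.875 = 0.2975 wt%
Contribution 2: 0.66 * 1.64 = 1.0824 wt%
S_blend = 0.2975 + 1.0824 = 1.3799

1.3799 wt%


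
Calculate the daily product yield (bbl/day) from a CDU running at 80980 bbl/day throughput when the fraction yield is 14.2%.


Crude throughput = 80980 bbl/day
Fraction yield = 14.2%
yield = throughput * fraction / 100
yield = 80980 * 14.2 / 100 = 11499.16

11499.16 bbl/day


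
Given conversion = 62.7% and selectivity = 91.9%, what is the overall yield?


Overall yield = conversion (%) * selectivity (%) / 100
Conversion = 62.7%, Selectivity = 91.9%
Y = 62.7 * 91.9 / 100
= 57.6213 %

57.6213 %


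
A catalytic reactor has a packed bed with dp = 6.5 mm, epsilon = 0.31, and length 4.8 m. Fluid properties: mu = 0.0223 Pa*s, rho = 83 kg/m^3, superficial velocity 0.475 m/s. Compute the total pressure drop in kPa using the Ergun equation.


dp = 6.5 mm = 0.0065 m
Viscous term = 150*0.0223*0.475*(1-0.31)^2 / (0.0065^2*0.31^3) = 601002
Inertial term = 1.75*83*0.475^2*(1-0.31) / (0.0065*0.31^3) = 116776
dP/L = 601002 + 116776 = 717778 Pa/m
dP = 717778 * 4.8 / 1000 = 3445 kPa

3445 kPa


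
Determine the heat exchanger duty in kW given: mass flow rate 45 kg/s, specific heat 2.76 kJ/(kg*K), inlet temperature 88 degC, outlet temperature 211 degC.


Q = m_dot * cp * delta_T
delta_T = 211 - 88 = 123 K
Q = 45 * 2.76 * 123
= 124.2 * 123
= 15276.6 kW

15276.6 kW


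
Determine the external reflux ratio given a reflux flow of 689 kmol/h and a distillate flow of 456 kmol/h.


Reflux ratio definition: R = L / D (liquid returned / distillate withdrawn)
L = 689 kmol/h, D = 456 kmol/h
R = 689 / 456 = 1.511

1.511


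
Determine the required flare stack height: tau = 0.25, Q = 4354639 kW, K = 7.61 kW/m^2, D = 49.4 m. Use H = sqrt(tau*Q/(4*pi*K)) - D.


tau*Q/(4*pi*K) = 0.25 * 4354639 / (4 * pi * 7.61) = 11384.1
sqrt(11384.1) = 106.696
H = 106.696 - 49.4 = 57.30

57.30 m


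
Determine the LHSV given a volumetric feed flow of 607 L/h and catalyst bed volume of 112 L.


LHSV = volumetric feed rate / catalyst volume
= 607 L/h / 112 L
= 5.420 h^-1

5.420 h^-1


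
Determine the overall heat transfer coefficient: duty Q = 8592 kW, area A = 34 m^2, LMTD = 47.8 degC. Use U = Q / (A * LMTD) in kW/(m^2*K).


From Q = U*A*LMTD, U = Q / (A * LMTD)
U = 8592 / (34 * 47.8) = 8592 / 1625.2 = 5.287

5.287 kW/(m^2*K)


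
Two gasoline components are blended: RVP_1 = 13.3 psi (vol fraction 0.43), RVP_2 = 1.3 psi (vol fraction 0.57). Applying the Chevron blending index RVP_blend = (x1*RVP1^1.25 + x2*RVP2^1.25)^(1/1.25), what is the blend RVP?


Chevron index: RVP_blend = (sum xi*RVPi^1.25)^(1/1.25)
RVP^1.25 terms: 0.43 * 13.3^1.25 + 0.57 * 1.3^1.25 = 11.7128
RVP_blend = 11.7128^(1/1.25) = 7.160

7.160 psi


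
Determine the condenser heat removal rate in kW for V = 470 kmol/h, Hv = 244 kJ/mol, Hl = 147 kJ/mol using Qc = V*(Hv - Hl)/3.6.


Qc = 470 * (244 - 147) / 3.6 = 470 * 97 / 3.6 = 12660

12660 kW


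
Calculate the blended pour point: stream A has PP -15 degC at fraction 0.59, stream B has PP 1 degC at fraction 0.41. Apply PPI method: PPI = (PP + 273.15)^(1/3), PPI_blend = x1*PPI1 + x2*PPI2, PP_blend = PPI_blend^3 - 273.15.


PPI_1 = (-15 + 273.15)^(1/3) = 6.36733
PPI_2 = (1 + 273.15)^(1/3) = 6.49625
PPI_blend = 0.59 * 6.36733 + 0.41 * 6.49625 = 6.420187
PP_blend = 6.420187^3 - 273.15 = 264.6324 - 273.15 = -8.52

-8.52 degC


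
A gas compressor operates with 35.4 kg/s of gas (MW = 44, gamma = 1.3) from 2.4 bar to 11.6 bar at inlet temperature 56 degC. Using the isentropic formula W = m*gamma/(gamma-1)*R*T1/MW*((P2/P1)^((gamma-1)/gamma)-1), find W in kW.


Isentropic work: W = m*(gamma/(gamma-1))*(R*T1/MW)*((P2/P1)^((gamma-1)/gamma) - 1)
T1 = 56 + 273.15 = 329.15 K
Pressure ratio = 11.6 / 2.4 = 4.83333
Exponent = (1.3 - 1)/1.3 = 0.230769
(P2/P1)^exp - 1 = 4.83333^0.230769 - 1 = 0.438477
W = 35.4 * 1.3 / 0.3 * 8.314 * 329.15 / 44 * 0.438477 = 4183

4183 kW


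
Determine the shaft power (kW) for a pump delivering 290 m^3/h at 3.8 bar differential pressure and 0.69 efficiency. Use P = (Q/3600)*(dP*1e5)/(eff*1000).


Q = 290 / 3600 = 0.0805556 m^3/s
P = 0.0805556 * (3.8 * 1e5) / 0.69 / 1000 = 44.36

44.36 kW


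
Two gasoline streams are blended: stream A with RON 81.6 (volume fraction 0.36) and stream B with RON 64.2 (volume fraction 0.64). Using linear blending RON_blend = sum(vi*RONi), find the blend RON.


Linear blending: RON_blend = sum(vi * RONi)
Contribution 1: 0.36 * 81.6 = 29.376
Contribution 2: 0.64 * 64.2 = 41.088
RON_blend = 29.376 + 41.088 = 70.464

70.464


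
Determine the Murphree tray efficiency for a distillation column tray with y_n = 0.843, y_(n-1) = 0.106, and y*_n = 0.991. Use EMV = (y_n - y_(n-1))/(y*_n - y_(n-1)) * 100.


Murphree vapor efficiency: EMV = (y_n - y_(n-1)) / (y*_n - y_(n-1)) * 100
EMV = (0.843 - 0.106) / (0.991 - 0.106) * 100 = 0.737 / 0.885 * 100 = 83.28

83.28 %


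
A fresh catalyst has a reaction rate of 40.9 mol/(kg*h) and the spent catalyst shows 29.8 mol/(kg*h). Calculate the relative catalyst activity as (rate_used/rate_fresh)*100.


Activity (%) = (rate_used / rate_fresh) * 100
rate_used = 29.8, rate_fresh = 40.9
= (29.8 / 40.9) * 100
= 0.7286 * 100 = 72.86

72.86 %


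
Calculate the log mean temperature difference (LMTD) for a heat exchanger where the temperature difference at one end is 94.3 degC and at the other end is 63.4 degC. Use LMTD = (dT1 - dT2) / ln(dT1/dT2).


LMTD = (dT1 - dT2) / ln(dT1/dT2)
= (94.3 - 63.4) / ln(94.3 / 63.4) = 30.9 / 0.397017 = 77.83

77.83 degC


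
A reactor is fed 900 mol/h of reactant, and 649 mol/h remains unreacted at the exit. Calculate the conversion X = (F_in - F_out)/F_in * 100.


X = (F_in - F_out) / F_in * 100
Moles reacted = 900 - 649 = 251
X = 251 / 900 * 100
= 0.2789 * 100
= 27.89 %

27.89 %


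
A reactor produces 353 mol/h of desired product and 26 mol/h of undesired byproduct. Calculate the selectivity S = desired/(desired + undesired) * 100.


Selectivity = desired / (desired + undesired) * 100
Total products = 353 + 26 = 379 mol/h
S = 353 / 379 * 100
= 0.9314 * 100
= 93.14 %

93.14 %


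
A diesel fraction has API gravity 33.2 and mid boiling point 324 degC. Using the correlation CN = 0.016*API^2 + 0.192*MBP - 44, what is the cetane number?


CN = 0.016 * 33.2^2 + 0.192 * 324 - 44
CN = 17.63584 + 62.208 - 44 = 35.84384

35.84384


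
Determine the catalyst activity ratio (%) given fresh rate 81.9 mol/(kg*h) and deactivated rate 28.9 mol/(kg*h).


Activity (%) = (rate_used / rate_fresh) * 100
rate_used = 28.9, rate_fresh = 81.9
= (28.9 / 81.9) * 100
= 0.3529 * 100 = 35.29

35.29 %


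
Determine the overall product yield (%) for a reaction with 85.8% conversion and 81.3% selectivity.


Overall yield = conversion (%) * selectivity (%) / 100
Conversion = 85.8%, Selectivity = 81.3%
Y = 85.8 * 81.3 / 100
= 69.7554 %

69.7554 %


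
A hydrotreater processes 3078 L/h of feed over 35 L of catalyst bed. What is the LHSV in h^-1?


LHSV = volumetric feed rate / catalyst volume
= 3078 L/h / 35 L
= 87.94 h^-1

87.94 h^-1


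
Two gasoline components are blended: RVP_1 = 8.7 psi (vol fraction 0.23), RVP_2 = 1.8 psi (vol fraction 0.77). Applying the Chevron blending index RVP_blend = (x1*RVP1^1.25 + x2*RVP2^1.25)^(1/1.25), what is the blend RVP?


Chevron index: RVP_blend = (sum xi*RVPi^1.25)^(1/1.25)
RVP^1.25 terms: 0.23 * 8.7^1.25 + 0.77 * 1.8^1.25 = 5.04198
RVP_blend = 5.04198^(1/1.25) = 3.648

3.648 psi


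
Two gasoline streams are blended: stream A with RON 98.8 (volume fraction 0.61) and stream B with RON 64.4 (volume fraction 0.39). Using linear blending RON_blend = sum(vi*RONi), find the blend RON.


Linear blending: RON_blend = sum(vi * RONi)
Contribution 1: 0.61 * 98.8 = 60.268
Contribution 2: 0.39 * 64.4 = 25.116
RON_blend = 60.268 + 25.116 = 85.384

85.384


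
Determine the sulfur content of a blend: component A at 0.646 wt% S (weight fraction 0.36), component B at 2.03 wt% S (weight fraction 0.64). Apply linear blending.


Linear sulfur blending: S_blend = x1*S1 + x2*S2
Contribution 1: 0.36 * 0.646 = 0.23256 wt%
Contribution 2: 0.64 * 2.03 = 1.2992 wt%
S_blend = 0.23256 + 1.2992 = 1.53176

1.53176 wt%


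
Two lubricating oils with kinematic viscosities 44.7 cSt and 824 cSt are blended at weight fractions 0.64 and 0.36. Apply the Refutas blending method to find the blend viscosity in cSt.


Refutas method: VBN_i = 14.534*ln(ln(visc_i + 0.8)) + 10.975, blended linearly by mass fraction; since VBN is linear in VBI_i = ln(ln(visc_i + 0.8)) and the fractions sum to 1, blend VBI directly: visc = exp(exp(VBI_blend)) - 0.8
VBI_1 = ln(ln(44.7 + 0.8)) = 1.33965
VBI_2 = ln(ln(824 + 0.8)) = 1.90436
VBI_blend = 0.64 * 1.33965 + 0.36 * 1.90436 = 1.54295
visc_blend = exp(exp(1.54295)) - 0.8 = 106.8

106.8 cSt


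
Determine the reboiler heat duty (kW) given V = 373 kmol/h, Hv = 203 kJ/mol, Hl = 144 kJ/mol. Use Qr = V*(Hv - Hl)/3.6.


Qr = 373 * (203 - 144) / 3.6 = 373 * 59 / 3.6 = 6113

6113 kW


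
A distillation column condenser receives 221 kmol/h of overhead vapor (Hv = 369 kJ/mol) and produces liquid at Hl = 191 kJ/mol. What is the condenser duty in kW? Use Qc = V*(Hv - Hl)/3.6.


Qc = 221 * (369 - 191) / 3.6 = 221 * 178 / 3.6 = 10930

10930 kW


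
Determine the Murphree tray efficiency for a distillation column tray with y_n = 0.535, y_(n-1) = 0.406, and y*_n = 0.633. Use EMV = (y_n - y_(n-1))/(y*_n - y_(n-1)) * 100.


Murphree vapor efficiency: EMV = (y_n - y_(n-1)) / (y*_n - y_(n-1)) * 100
EMV = (0.535 - 0.406) / (0.633 - 0.406) * 100 = 0.129 / 0.227 * 100 = 56.83

56.83 %


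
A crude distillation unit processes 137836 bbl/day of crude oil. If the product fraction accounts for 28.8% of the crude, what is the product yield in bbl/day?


Crude throughput = 137836 bbl/day
Fraction yield = 28.8%
yield = throughput * fraction / 100
yield = 137836 * 28.8 / 100 = 39696.768

39696.768 bbl/day


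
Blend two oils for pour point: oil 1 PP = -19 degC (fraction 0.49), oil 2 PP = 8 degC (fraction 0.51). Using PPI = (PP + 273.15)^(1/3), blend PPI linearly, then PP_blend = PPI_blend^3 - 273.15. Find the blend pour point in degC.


PPI_1 = (-19 + 273.15)^(1/3) = 6.334272
PPI_2 = (8 + 273.15)^(1/3) = 6.551077
PPI_blend = 0.49 * 6.334272 + 0.51 * 6.551077 = 6.444843
PP_blend = 6.444843^3 - 273.15 = 267.693 - 273.15 = -5.46

-5.46 degC


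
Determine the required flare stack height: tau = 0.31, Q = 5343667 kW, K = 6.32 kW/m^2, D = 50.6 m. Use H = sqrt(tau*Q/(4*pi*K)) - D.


tau*Q/(4*pi*K) = 0.31 * 5343667 / (4 * pi * 6.32) = 20858.1
sqrt(20858.1) = 144.423
H = 144.423 - 50.6 = 93.82

93.82 m


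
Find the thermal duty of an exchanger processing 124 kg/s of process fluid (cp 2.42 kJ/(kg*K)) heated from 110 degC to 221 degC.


Q = m_dot * cp * delta_T
delta_T = 221 - 110 = 111 K
Q = 124 * 2.42 * 111
= 300.08 * 111
= 33308.88 kW

33308.88 kW


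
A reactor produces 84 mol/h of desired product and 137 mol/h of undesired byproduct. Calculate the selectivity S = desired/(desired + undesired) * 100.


Selectivity = desired / (desired + undesired) * 100
Total products = 84 + 137 = 221 mol/h
S = 84 / 221 * 100
= 0.3801 * 100
= 38.01 %

38.01 %


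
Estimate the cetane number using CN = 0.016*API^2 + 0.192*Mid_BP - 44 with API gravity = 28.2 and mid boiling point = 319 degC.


CN = 0.016 * 28.2^2 + 0.192 * 319 - 44
CN = 12.72384 + 61.248 - 44 = 29.97184

29.97184


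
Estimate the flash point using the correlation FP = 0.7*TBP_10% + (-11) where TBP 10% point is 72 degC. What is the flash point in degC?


FP = 0.7 * 72 + (-11) = 39.4

39.4 degC


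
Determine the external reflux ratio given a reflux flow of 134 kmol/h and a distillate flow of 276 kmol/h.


Reflux ratio definition: R = L / D (liquid returned / distillate withdrawn)
L = 134 kmol/h, D = 276 kmol/h
R = 134 / 276 = 0.4855

0.4855


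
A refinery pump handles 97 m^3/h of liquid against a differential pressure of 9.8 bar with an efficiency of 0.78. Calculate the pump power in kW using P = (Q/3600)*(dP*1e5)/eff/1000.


Q = 97 / 3600 = 0.0269444 m^3/s
P = 0.0269444 * (9.8 * 1e5) / 0.78 / 1000 = 33.85

33.85 kW
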